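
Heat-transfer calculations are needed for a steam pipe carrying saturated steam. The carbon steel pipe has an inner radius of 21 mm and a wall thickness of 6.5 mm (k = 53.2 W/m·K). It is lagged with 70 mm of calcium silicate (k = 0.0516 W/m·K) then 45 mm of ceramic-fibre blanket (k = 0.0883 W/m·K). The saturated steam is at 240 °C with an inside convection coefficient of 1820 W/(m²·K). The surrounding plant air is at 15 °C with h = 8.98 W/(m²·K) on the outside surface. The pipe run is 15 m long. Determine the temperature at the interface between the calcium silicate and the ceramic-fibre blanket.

T ≈ 53.6 °C

Radial resistances (cylindrical: R_cond = ln(r_o/r_i)/(2πkL), R_conv = 1/(h·2πrL)):
R_inner film = 1/(h_i·2πr₁L) = 1/(1820×2π×0.021×15) = 2.776×10^-4 K/W
R_carbon steel pipe wall = ln(27.5/21)/(2π×53.2×15) = 5.378×10^-5 K/W
R_calcium silicate = ln(97.5/27.5)/(2π×0.0516×15) = 0.2603 K/W
R_ceramic-fibre blanket = ln(142.5/97.5)/(2π×0.0883×15) = 0.0456 K/W
R_outer film = 1/(h_o·2πr_oL) = 1/(8.98×2π×0.1425×15) = 0.008292 K/W
R_total = 0.3145 K/W
Q = ΔT/R_total = 225/0.3145
Q = 715 W
T_interface = T_inner − Q·ΣR(inner→interface) = 240 − 715×0.2606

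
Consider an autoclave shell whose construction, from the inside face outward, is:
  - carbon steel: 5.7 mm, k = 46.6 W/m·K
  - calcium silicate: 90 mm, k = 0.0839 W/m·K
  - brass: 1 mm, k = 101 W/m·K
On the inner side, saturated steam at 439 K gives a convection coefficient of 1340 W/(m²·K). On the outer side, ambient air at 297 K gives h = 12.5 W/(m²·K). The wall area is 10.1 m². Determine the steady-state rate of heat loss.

Q ≈ 1240 W

Using the resistance-network approach (series):
R_inner film = 1/(h_i·A) = 1/(1340×10.1) = 7.389×10^-5 K/W
R_carbon steel = L/(kA) = 0.0057/(46.6×10.1) = 1.211×10^-5 K/W
R_calcium silicate = L/(kA) = 0.09/(0.0839×10.1) = 0.1062 K/W
R_brass = L/(kA) = 0.001/(101×10.1) = 9.803×10^-7 K/W
R_outer film = 1/(h_o·A) = 1/(12.5×10.1) = 0.007921 K/W
R_total = 0.1142 K/W
Q = ΔT / R_total = 142 / 0.1142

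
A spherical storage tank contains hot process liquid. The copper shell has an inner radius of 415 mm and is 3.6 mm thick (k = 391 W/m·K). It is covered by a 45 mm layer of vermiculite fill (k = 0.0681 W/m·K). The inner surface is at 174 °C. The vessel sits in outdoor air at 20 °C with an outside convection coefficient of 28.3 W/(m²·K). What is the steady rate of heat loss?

Each spherical layer contributes R = (1/r_i − 1/r_o)/(4πk):
R_copper shell = (1/0.415 − 1/0.4186)/(4π×391) = 4.218×10^-6 K/W
R_vermiculite fill = (1/0.4186 − 1/0.4636)/(4π×0.0681) = 0.271 K/W
R_outer film = 1/(h·4πr_o²) = 1/(28.3×4π×0.4636²) = 0.01308 K/W
R_total = 0.2841 K/W
Q = ΔT/R_total = 154/0.2841

Q ≈ 542 W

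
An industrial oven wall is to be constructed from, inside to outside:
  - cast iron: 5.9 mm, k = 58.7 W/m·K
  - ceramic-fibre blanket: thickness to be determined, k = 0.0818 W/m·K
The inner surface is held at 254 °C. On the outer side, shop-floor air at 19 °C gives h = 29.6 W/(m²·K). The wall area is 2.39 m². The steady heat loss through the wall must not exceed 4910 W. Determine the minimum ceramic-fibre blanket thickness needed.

Model the wall as resistances in series:
R_cast iron = L/(kA) = 0.0059/(58.7×2.39) = 4.205×10^-5 K/W
R_outer film = 1/(h_o·A) = 1/(29.6×2.39) = 0.01414 K/W
Sum of the known resistances R_other = 0.01418 K/W
Required total resistance R_tot = ΔT/Q_allow = 235/4910 = 0.04786 K/W
R_ceramic-fibre blanket = R_tot − R_other = 0.03368 K/W
L = R·k·A = 0.03368×0.0818×2.39

L ≈ 6.59 mm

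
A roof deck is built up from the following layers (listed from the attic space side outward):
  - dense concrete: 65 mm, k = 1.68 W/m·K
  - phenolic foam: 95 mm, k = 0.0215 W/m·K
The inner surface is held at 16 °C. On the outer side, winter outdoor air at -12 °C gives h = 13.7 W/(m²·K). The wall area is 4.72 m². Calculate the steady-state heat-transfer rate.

Q ≈ 29.2 W

Series thermal resistances:
R_dense concrete = L/(kA) = 0.065/(1.68×4.72) = 0.008197 K/W
R_phenolic foam = L/(kA) = 0.095/(0.0215×4.72) = 0.9361 K/W
R_outer film = 1/(h_o·A) = 1/(13.7×4.72) = 0.01546 K/W
R_total = 0.9598 K/W
Q = ΔT / R_total = 28 / 0.9598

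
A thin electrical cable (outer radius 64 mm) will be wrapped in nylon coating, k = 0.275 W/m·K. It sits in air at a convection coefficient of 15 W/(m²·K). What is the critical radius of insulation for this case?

For a cylinder r_cr = k/h = 0.275/15
r_cr = 18.3 mm; since the bare radius (64 mm) is above r_cr, any added insulation will reduce heat loss.

r_cr ≈ 18.3 mm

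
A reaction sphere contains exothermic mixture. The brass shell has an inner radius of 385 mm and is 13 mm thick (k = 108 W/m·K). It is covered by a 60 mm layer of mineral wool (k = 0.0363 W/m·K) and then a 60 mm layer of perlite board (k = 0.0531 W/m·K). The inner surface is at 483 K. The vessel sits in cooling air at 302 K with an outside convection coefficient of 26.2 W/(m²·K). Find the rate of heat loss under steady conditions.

Each spherical layer contributes R = (1/r_i − 1/r_o)/(4πk):
R_brass shell = (1/0.385 − 1/0.398)/(4π×108) = 6.251×10^-5 K/W
R_mineral wool = (1/0.398 − 1/0.458)/(4π×0.0363) = 0.7216 K/W
R_perlite board = (1/0.458 − 1/0.518)/(4π×0.0531) = 0.379 K/W
R_outer film = 1/(h·4πr_o²) = 1/(26.2×4π×0.518²) = 0.01132 K/W
R_total = 1.112 K/W
Q = ΔT/R_total = 181/1.112

Q ≈ 163 W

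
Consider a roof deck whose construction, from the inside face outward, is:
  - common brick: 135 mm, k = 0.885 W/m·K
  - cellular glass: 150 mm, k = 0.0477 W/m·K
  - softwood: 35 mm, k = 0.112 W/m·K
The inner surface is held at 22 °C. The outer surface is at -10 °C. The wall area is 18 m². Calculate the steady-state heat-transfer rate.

Model the wall as resistances in series:
R_common brick = L/(kA) = 0.135/(0.885×18) = 0.008475 K/W
R_cellular glass = L/(kA) = 0.15/(0.0477×18) = 0.1747 K/W
R_softwood = L/(kA) = 0.035/(0.112×18) = 0.01736 K/W
R_total = 0.2005 K/W
Q = ΔT / R_total = 32 / 0.2005

Q ≈ 160 W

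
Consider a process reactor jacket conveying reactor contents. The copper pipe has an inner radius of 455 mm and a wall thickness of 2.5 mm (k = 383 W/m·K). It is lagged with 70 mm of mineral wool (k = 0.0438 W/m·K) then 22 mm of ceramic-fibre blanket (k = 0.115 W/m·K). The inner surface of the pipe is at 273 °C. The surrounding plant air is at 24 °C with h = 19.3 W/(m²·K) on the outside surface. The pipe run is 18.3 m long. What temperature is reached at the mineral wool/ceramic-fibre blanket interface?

T ≈ 54.3 °C

Per-layer cylindrical resistances, series-summed:
R_copper pipe wall = ln(457.5/455)/(2π×383×18.3) = 1.244×10^-7 K/W
R_mineral wool = ln(527.5/457.5)/(2π×0.0438×18.3) = 0.02827 K/W
R_ceramic-fibre blanket = ln(549.5/527.5)/(2π×0.115×18.3) = 0.00309 K/W
R_outer film = 1/(h_o·2πr_oL) = 1/(19.3×2π×0.5495×18.3) = 8.201×10^-4 K/W
R_total = 0.03218 K/W
Q = ΔT/R_total = 249/0.03218
Q = 7740 W
T_interface = T_inner − Q·ΣR(inner→interface) = 273 − 7740×0.02827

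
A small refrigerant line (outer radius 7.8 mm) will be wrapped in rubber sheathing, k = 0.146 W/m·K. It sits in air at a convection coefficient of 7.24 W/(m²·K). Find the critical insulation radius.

For a cylinder r_cr = k/h = 0.146/7.24
r_cr = 20.2 mm; since the bare radius (7.8 mm) is below r_cr, adding a thin layer of insulation will *increase* heat loss.

r_cr ≈ 20.2 mm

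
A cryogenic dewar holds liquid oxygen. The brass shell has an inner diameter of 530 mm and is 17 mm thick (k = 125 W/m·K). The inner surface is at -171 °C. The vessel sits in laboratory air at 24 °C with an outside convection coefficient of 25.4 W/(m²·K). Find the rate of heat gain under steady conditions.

Spherical conduction: R = (1/r_in − 1/r_out)/(4πk) per layer; series-sum.
R_brass shell = (1/0.265 − 1/0.282)/(4π×125) = 1.448×10^-4 K/W
R_outer film = 1/(h·4πr_o²) = 1/(25.4×4π×0.282²) = 0.0394 K/W
R_total = 0.03954 K/W
Q = ΔT/R_total = 195/0.03954

Q ≈ 4930 W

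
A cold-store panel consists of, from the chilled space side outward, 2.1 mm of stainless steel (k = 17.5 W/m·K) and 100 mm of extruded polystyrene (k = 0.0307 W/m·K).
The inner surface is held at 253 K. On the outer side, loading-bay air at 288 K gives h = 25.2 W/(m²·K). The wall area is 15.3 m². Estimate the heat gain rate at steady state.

Using the resistance-network approach (series):
R_stainless steel = L/(kA) = 0.0021/(17.5×15.3) = 7.843×10^-6 K/W
R_extruded polystyrene = L/(kA) = 0.1/(0.0307×15.3) = 0.2129 K/W
R_outer film = 1/(h_o·A) = 1/(25.2×15.3) = 0.002594 K/W
R_total = 0.2155 K/W
Q = ΔT / R_total = 35 / 0.2155

Q ≈ 162 W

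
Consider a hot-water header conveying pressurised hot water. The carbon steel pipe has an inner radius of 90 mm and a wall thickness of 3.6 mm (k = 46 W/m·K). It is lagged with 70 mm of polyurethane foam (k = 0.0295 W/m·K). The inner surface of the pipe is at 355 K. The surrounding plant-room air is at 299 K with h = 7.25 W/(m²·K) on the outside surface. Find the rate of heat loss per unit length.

Treating each annulus and film as a series resistance:
R_carbon steel pipe wall = ln(93.6/90)/(2π×46×1) = 1.357×10^-4 K/W
R_polyurethane foam = ln(163.6/93.6)/(2π×0.0295×1) = 3.013 K/W
R_outer film = 1/(h_o·2πr_oL) = 1/(7.25×2π×0.1636×1) = 0.1342 K/W
R_total = 3.147 K/W
Q = ΔT/R_total = 56/3.147

q′ ≈ 17.8 W/m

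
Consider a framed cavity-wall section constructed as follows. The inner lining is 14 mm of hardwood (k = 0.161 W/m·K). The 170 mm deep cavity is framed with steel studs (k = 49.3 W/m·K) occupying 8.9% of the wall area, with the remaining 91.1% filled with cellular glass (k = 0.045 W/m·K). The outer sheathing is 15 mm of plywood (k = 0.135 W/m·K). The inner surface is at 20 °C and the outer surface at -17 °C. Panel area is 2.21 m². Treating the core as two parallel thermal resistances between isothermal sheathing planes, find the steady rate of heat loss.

Q ≈ 346 W

Sheathing layers in series; stud and cavity paths in parallel between them.
R_inner = 0.014/(0.161×2.21) = 0.03935 K/W
R_stud  = 0.17/(49.3×0.089×2.21) = 0.01753 K/W
R_cav   = 0.17/(0.045×0.911×2.21) = 1.876 K/W
1/R_core = 1/R_stud + 1/R_cav → R_core = 0.01737 K/W
R_outer = 0.015/(0.135×2.21) = 0.05028 K/W
R_total = 0.107 K/W
Q = ΔT/R_total = 37/0.107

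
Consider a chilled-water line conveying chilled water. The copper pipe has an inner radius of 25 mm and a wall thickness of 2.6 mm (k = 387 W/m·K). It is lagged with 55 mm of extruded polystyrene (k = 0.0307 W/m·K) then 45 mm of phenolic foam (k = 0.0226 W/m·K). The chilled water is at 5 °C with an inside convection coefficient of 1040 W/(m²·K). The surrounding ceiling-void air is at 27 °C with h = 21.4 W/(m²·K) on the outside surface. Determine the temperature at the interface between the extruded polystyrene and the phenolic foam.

T ≈ 19.2 °C

Per-layer cylindrical resistances, series-summed:
R_inner film = 1/(h_i·2πr₁L) = 1/(1040×2π×0.025×1) = 0.006121 K/W
R_copper pipe wall = ln(27.6/25)/(2π×387×1) = 4.069×10^-5 K/W
R_extruded polystyrene = ln(82.6/27.6)/(2π×0.0307×1) = 5.683 K/W
R_phenolic foam = ln(127.6/82.6)/(2π×0.0226×1) = 3.063 K/W
R_outer film = 1/(h_o·2πr_oL) = 1/(21.4×2π×0.1276×1) = 0.05828 K/W
R_total = 8.81 K/W
Q = ΔT/R_total = 22/8.81
Q = 2.5 W/m
T_interface = T_inner + Q·ΣR(inner→interface) = 5 + 2.5×5.689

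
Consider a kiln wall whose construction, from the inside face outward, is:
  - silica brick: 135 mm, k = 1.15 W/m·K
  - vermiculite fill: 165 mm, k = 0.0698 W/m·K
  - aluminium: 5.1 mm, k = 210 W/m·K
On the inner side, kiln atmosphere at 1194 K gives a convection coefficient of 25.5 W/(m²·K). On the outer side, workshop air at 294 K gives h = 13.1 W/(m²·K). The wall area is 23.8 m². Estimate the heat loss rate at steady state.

Q ≈ 8250 W

Using the resistance-network approach (series):
R_inner film = 1/(h_i·A) = 1/(25.5×23.8) = 0.001648 K/W
R_silica brick = L/(kA) = 0.135/(1.15×23.8) = 0.004932 K/W
R_vermiculite fill = L/(kA) = 0.165/(0.0698×23.8) = 0.09932 K/W
R_aluminium = L/(kA) = 0.0051/(210×23.8) = 1.02×10^-6 K/W
R_outer film = 1/(h_o·A) = 1/(13.1×23.8) = 0.003207 K/W
R_total = 0.1091 K/W
Q = ΔT / R_total = 900 / 0.1091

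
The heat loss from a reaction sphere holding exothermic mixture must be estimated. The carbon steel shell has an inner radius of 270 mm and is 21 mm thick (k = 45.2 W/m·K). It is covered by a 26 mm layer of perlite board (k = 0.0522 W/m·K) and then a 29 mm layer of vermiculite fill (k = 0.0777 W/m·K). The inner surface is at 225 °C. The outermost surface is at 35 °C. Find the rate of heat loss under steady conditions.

Q ≈ 271 W

Radial (spherical) resistances in series:
R_carbon steel shell = (1/0.27 − 1/0.291)/(4π×45.2) = 4.706×10^-4 K/W
R_perlite board = (1/0.291 − 1/0.317)/(4π×0.0522) = 0.4297 K/W
R_vermiculite fill = (1/0.317 − 1/0.346)/(4π×0.0777) = 0.2708 K/W
R_total = 0.7009 K/W
Q = ΔT/R_total = 190/0.7009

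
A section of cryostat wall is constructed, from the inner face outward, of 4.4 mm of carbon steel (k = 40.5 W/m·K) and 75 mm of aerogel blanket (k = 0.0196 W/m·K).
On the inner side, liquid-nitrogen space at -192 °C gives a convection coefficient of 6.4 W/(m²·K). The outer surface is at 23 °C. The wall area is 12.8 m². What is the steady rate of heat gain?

Model the wall as resistances in series:
R_inner film = 1/(h_i·A) = 1/(6.4×12.8) = 0.01221 K/W
R_carbon steel = L/(kA) = 0.0044/(40.5×12.8) = 8.488×10^-6 K/W
R_aerogel blanket = L/(kA) = 0.075/(0.0196×12.8) = 0.2989 K/W
R_total = 0.3112 K/W
Q = ΔT / R_total = 215 / 0.3112

Q ≈ 691 W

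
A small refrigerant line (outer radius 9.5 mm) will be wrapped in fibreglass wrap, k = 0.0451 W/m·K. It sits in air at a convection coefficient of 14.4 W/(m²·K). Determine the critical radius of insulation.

For a cylinder r_cr = k/h = 0.0451/14.4
r_cr = 3.13 mm; since the bare radius (9.5 mm) is above r_cr, any added insulation will reduce heat loss.

r_cr ≈ 3.13 mm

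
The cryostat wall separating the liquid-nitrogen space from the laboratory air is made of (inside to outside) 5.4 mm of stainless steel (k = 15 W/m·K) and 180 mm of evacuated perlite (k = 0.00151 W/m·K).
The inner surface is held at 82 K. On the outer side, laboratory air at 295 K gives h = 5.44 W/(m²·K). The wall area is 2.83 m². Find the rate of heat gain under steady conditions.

Treating each layer as a thermal resistance in series:
R_stainless steel = L/(kA) = 0.0054/(15×2.83) = 1.272×10^-4 K/W
R_evacuated perlite = L/(kA) = 0.18/(0.00151×2.83) = 42.12 K/W
R_outer film = 1/(h_o·A) = 1/(5.44×2.83) = 0.06496 K/W
R_total = 42.19 K/W
Q = ΔT / R_total = 213 / 42.19

Q ≈ 5.05 W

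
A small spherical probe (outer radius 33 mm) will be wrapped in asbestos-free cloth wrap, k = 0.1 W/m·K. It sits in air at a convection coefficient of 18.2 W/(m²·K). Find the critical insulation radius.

For a sphere r_cr = 2k/h = 2×0.1/18.2
r_cr = 11 mm; since the bare radius (33 mm) is above r_cr, any added insulation will reduce heat loss.

r_cr ≈ 11 mm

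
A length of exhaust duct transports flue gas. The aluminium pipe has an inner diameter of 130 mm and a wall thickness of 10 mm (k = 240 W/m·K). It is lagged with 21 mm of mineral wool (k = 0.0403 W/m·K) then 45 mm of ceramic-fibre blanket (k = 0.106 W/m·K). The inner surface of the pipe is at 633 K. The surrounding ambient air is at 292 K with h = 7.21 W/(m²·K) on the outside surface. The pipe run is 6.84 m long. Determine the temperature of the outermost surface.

Per-layer cylindrical resistances, series-summed:
R_aluminium pipe wall = ln(75/65)/(2π×240×6.84) = 1.387×10^-5 K/W
R_mineral wool = ln(96/75)/(2π×0.0403×6.84) = 0.1425 K/W
R_ceramic-fibre blanket = ln(141/96)/(2π×0.106×6.84) = 0.08438 K/W
R_outer film = 1/(h_o·2πr_oL) = 1/(7.21×2π×0.141×6.84) = 0.02289 K/W
R_total = 0.2498 K/W
Q = ΔT/R_total = 341/0.2498
Q = 1370 W
T_interface = T_inner − Q·ΣR(inner→interface) = 633 − 1370×0.2269

T ≈ 323 K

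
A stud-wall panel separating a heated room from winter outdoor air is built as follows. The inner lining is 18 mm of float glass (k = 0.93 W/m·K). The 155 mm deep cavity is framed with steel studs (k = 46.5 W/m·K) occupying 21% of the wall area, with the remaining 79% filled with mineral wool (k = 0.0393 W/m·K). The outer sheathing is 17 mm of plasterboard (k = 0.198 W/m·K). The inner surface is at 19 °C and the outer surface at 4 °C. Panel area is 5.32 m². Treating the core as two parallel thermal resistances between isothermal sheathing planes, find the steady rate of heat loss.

Q ≈ 659 W

Sheathing layers in series; stud and cavity paths in parallel between them.
R_inner = 0.018/(0.93×5.32) = 0.003638 K/W
R_stud  = 0.155/(46.5×0.21×5.32) = 0.002984 K/W
R_cav   = 0.155/(0.0393×0.79×5.32) = 0.9384 K/W
1/R_core = 1/R_stud + 1/R_cav → R_core = 0.002974 K/W
R_outer = 0.017/(0.198×5.32) = 0.01614 K/W
R_total = 0.02275 K/W
Q = ΔT/R_total = 15/0.02275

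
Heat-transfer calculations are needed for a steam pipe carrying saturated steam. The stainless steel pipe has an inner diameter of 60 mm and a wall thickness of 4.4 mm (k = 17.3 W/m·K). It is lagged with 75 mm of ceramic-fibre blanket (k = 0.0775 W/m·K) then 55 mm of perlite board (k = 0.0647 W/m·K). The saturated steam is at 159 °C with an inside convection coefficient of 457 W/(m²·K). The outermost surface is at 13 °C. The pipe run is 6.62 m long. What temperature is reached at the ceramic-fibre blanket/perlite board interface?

Treating each annulus and film as a series resistance:
R_inner film = 1/(h_i·2πr₁L) = 1/(457×2π×0.03×6.62) = 0.001754 K/W
R_stainless steel pipe wall = ln(34.4/30)/(2π×17.3×6.62) = 1.902×10^-4 K/W
R_ceramic-fibre blanket = ln(109.4/34.4)/(2π×0.0775×6.62) = 0.3589 K/W
R_perlite board = ln(164.4/109.4)/(2π×0.0647×6.62) = 0.1513 K/W
R_total = 0.5122 K/W
Q = ΔT/R_total = 146/0.5122
Q = 285 W
T_interface = T_inner − Q·ΣR(inner→interface) = 159 − 285×0.3608

T ≈ 56.1 °C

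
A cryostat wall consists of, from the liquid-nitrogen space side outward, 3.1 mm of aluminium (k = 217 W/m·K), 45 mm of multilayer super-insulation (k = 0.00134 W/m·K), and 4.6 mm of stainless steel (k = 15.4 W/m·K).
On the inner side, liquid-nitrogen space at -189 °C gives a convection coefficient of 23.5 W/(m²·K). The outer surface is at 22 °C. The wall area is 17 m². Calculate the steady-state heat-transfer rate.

Model the wall as resistances in series:
R_inner film = 1/(h_i·A) = 1/(23.5×17) = 0.002503 K/W
R_aluminium = L/(kA) = 0.0031/(217×17) = 8.403×10^-7 K/W
R_multilayer super-insulation = L/(kA) = 0.045/(0.00134×17) = 1.975 K/W
R_stainless steel = L/(kA) = 0.0046/(15.4×17) = 1.757×10^-5 K/W
R_total = 1.978 K/W
Q = ΔT / R_total = 211 / 1.978

Q ≈ 107 W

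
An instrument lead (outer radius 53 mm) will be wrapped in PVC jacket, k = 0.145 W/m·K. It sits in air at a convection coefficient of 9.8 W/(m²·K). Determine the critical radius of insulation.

r_cr ≈ 14.8 mm

For a cylinder r_cr = k/h = 0.145/9.8
r_cr = 14.8 mm; since the bare radius (53 mm) is above r_cr, any added insulation will reduce heat loss.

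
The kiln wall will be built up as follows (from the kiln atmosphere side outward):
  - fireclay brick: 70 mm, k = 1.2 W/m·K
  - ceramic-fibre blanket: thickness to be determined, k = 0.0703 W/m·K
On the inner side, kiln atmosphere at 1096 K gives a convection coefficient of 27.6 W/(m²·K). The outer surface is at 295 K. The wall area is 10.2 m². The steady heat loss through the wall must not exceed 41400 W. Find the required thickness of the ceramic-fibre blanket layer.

Using the resistance-network approach (series):
R_inner film = 1/(h_i·A) = 1/(27.6×10.2) = 0.003552 K/W
R_fireclay brick = L/(kA) = 0.07/(1.2×10.2) = 0.005719 K/W
Sum of the known resistances R_other = 0.009271 K/W
Required total resistance R_tot = ΔT/Q_allow = 801/41400 = 0.01935 K/W
R_ceramic-fibre blanket = R_tot − R_other = 0.01008 K/W
L = R·k·A = 0.01008×0.0703×10.2

L ≈ 7.23 mm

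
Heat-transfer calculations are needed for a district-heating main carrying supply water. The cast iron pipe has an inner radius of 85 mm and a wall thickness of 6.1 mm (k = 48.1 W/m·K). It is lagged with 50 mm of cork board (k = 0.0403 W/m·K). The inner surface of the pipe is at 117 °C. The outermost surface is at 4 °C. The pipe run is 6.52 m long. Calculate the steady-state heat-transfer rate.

Treating each annulus and film as a series resistance:
R_cast iron pipe wall = ln(91.1/85)/(2π×48.1×6.52) = 3.517×10^-5 K/W
R_cork board = ln(141.1/91.1)/(2π×0.0403×6.52) = 0.265 K/W
R_total = 0.265 K/W
Q = ΔT/R_total = 113/0.265

Q ≈ 426 W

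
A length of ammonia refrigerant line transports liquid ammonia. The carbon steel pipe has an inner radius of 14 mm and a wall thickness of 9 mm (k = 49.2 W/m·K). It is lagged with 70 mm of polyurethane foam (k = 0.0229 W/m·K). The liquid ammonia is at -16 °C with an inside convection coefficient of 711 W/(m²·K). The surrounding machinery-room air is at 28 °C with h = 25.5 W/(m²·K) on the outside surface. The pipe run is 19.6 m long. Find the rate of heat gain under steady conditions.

Q ≈ 88 W

Per-layer cylindrical resistances, series-summed:
R_inner film = 1/(h_i·2πr₁L) = 1/(711×2π×0.014×19.6) = 8.158×10^-4 K/W
R_carbon steel pipe wall = ln(23/14)/(2π×49.2×19.6) = 8.193×10^-5 K/W
R_polyurethane foam = ln(93/23)/(2π×0.0229×19.6) = 0.4954 K/W
R_outer film = 1/(h_o·2πr_oL) = 1/(25.5×2π×0.093×19.6) = 0.003424 K/W
R_total = 0.4997 K/W
Q = ΔT/R_total = 44/0.4997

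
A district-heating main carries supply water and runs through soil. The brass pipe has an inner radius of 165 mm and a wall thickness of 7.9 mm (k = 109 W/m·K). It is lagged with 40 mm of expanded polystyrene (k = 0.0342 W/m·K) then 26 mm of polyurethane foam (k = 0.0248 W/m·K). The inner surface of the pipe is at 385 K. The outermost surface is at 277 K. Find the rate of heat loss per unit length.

Cylindrical conduction, so R = ln(r₂/r₁)/(2πkL) per layer, in series:
R_brass pipe wall = ln(172.9/165)/(2π×109×1) = 6.829×10^-5 K/W
R_expanded polystyrene = ln(212.9/172.9)/(2π×0.0342×1) = 0.9685 K/W
R_polyurethane foam = ln(238.9/212.9)/(2π×0.0248×1) = 0.7394 K/W
R_total = 1.708 K/W
Q = ΔT/R_total = 108/1.708

q′ ≈ 63.2 W/m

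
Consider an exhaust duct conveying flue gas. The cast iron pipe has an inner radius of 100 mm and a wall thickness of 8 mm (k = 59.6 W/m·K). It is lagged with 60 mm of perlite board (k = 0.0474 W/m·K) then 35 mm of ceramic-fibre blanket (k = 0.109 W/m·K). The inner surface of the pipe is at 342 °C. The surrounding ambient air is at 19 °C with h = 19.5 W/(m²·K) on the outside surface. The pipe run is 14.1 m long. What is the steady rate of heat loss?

Q ≈ 2530 W

For a radial system each layer contributes R = ln(r_out/r_in)/(2πkL); films add R = 1/(hA).
R_cast iron pipe wall = ln(108/100)/(2π×59.6×14.1) = 1.458×10^-5 K/W
R_perlite board = ln(168/108)/(2π×0.0474×14.1) = 0.1052 K/W
R_ceramic-fibre blanket = ln(203/168)/(2π×0.109×14.1) = 0.0196 K/W
R_outer film = 1/(h_o·2πr_oL) = 1/(19.5×2π×0.203×14.1) = 0.002851 K/W
R_total = 0.1277 K/W
Q = ΔT/R_total = 323/0.1277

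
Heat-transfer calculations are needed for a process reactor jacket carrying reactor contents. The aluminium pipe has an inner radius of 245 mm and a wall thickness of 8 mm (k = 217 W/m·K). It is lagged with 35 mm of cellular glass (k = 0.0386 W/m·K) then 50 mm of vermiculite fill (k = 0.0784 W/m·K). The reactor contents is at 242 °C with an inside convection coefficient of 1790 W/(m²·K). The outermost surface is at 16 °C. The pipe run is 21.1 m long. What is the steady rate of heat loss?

Q ≈ 5550 W

Per-layer cylindrical resistances, series-summed:
R_inner film = 1/(h_i·2πr₁L) = 1/(1790×2π×0.245×21.1) = 1.72×10^-5 K/W
R_aluminium pipe wall = ln(253/245)/(2π×217×21.1) = 1.117×10^-6 K/W
R_cellular glass = ln(288/253)/(2π×0.0386×21.1) = 0.02532 K/W
R_vermiculite fill = ln(338/288)/(2π×0.0784×21.1) = 0.0154 K/W
R_total = 0.04074 K/W
Q = ΔT/R_total = 226/0.04074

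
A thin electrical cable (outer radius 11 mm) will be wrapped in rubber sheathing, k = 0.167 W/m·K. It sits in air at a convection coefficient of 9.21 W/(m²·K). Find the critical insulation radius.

r_cr ≈ 18.1 mm

For a cylinder r_cr = k/h = 0.167/9.21
r_cr = 18.1 mm; since the bare radius (11 mm) is below r_cr, adding a thin layer of insulation will *increase* heat loss.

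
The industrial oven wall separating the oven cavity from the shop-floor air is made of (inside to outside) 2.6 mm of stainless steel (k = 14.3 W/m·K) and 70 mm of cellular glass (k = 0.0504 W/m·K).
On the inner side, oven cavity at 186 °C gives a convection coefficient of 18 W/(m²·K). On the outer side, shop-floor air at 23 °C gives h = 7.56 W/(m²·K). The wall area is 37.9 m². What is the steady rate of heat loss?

Q ≈ 3920 W

Model the wall as resistances in series:
R_inner film = 1/(h_i·A) = 1/(18×37.9) = 0.001466 K/W
R_stainless steel = L/(kA) = 0.0026/(14.3×37.9) = 4.797×10^-6 K/W
R_cellular glass = L/(kA) = 0.07/(0.0504×37.9) = 0.03665 K/W
R_outer film = 1/(h_o·A) = 1/(7.56×37.9) = 0.00349 K/W
R_total = 0.04161 K/W
Q = ΔT / R_total = 163 / 0.04161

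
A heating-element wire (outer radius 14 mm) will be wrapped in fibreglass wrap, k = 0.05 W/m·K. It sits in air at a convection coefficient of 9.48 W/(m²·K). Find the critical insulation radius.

For a cylinder r_cr = k/h = 0.05/9.48
r_cr = 5.27 mm; since the bare radius (14 mm) is above r_cr, any added insulation will reduce heat loss.

r_cr ≈ 5.27 mm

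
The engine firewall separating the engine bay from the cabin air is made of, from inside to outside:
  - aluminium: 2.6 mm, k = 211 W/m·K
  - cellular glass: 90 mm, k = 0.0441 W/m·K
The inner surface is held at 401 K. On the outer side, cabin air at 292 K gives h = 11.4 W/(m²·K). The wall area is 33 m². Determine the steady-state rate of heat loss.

Q ≈ 1690 W

Using the resistance-network approach (series):
R_aluminium = L/(kA) = 0.0026/(211×33) = 3.734×10^-7 K/W
R_cellular glass = L/(kA) = 0.09/(0.0441×33) = 0.06184 K/W
R_outer film = 1/(h_o·A) = 1/(11.4×33) = 0.002658 K/W
R_total = 0.0645 K/W
Q = ΔT / R_total = 109 / 0.0645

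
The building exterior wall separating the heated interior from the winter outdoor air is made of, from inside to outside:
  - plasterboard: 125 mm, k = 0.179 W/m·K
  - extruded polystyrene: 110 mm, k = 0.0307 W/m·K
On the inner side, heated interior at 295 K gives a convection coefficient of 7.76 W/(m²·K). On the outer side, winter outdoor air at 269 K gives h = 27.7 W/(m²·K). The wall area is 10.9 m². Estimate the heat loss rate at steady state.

Treating each layer as a thermal resistance in series:
R_inner film = 1/(h_i·A) = 1/(7.76×10.9) = 0.01182 K/W
R_plasterboard = L/(kA) = 0.125/(0.179×10.9) = 0.06407 K/W
R_extruded polystyrene = L/(kA) = 0.11/(0.0307×10.9) = 0.3287 K/W
R_outer film = 1/(h_o·A) = 1/(27.7×10.9) = 0.003312 K/W
R_total = 0.4079 K/W
Q = ΔT / R_total = 26 / 0.4079

Q ≈ 63.7 W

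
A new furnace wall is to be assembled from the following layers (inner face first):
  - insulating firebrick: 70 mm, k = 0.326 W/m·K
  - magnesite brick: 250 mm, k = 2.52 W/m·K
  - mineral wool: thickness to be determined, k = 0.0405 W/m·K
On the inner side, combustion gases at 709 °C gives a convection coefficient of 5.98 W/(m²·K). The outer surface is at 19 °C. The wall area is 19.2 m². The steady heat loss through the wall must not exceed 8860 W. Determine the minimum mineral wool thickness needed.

Using the resistance-network approach (series):
R_inner film = 1/(h_i·A) = 1/(5.98×19.2) = 0.00871 K/W
R_insulating firebrick = L/(kA) = 0.07/(0.326×19.2) = 0.01118 K/W
R_magnesite brick = L/(kA) = 0.25/(2.52×19.2) = 0.005167 K/W
Sum of the known resistances R_other = 0.02506 K/W
Required total resistance R_tot = ΔT/Q_allow = 690/8860 = 0.07788 K/W
R_mineral wool = R_tot − R_other = 0.05282 K/W
L = R·k·A = 0.05282×0.0405×19.2

L ≈ 41.1 mm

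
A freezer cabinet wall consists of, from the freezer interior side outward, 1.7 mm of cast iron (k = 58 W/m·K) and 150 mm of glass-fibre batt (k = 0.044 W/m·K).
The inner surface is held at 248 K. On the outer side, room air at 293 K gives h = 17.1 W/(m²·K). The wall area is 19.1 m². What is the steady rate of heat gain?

Thermal resistances in series:
R_cast iron = L/(kA) = 0.0017/(58×19.1) = 1.535×10^-6 K/W
R_glass-fibre batt = L/(kA) = 0.15/(0.044×19.1) = 0.1785 K/W
R_outer film = 1/(h_o·A) = 1/(17.1×19.1) = 0.003062 K/W
R_total = 0.1815 K/W
Q = ΔT / R_total = 45 / 0.1815

Q ≈ 248 W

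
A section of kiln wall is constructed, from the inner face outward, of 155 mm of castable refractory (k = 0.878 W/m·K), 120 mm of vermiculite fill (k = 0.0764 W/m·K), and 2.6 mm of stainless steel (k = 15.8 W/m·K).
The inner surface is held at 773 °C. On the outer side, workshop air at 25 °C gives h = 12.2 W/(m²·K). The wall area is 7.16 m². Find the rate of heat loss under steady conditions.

Treating each layer as a thermal resistance in series:
R_castable refractory = L/(kA) = 0.155/(0.878×7.16) = 0.02466 K/W
R_vermiculite fill = L/(kA) = 0.12/(0.0764×7.16) = 0.2194 K/W
R_stainless steel = L/(kA) = 0.0026/(15.8×7.16) = 2.298×10^-5 K/W
R_outer film = 1/(h_o·A) = 1/(12.2×7.16) = 0.01145 K/W
R_total = 0.2555 K/W
Q = ΔT / R_total = 748 / 0.2555

Q ≈ 2930 W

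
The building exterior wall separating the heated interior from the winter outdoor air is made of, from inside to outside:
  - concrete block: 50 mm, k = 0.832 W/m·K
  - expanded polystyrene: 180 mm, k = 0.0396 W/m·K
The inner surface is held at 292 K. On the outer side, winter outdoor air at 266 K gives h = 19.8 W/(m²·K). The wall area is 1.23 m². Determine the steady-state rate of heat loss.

Model the wall as resistances in series:
R_concrete block = L/(kA) = 0.05/(0.832×1.23) = 0.04886 K/W
R_expanded polystyrene = L/(kA) = 0.18/(0.0396×1.23) = 3.695 K/W
R_outer film = 1/(h_o·A) = 1/(19.8×1.23) = 0.04106 K/W
R_total = 3.785 K/W
Q = ΔT / R_total = 26 / 3.785

Q ≈ 6.87 W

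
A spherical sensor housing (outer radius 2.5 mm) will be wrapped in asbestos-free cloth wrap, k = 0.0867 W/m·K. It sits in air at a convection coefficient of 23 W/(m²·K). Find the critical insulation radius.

For a sphere r_cr = 2k/h = 2×0.0867/23
r_cr = 7.54 mm; since the bare radius (2.5 mm) is below r_cr, adding a thin layer of insulation will *increase* heat loss.

r_cr ≈ 7.54 mm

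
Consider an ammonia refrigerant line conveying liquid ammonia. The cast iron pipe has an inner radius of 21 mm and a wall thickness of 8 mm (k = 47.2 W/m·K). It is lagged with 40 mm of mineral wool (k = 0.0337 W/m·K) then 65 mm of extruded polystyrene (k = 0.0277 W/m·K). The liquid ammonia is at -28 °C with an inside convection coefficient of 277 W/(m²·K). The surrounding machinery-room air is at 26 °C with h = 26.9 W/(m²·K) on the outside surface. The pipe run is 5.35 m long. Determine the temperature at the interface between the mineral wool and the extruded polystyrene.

Treating each annulus and film as a series resistance:
R_inner film = 1/(h_i·2πr₁L) = 1/(277×2π×0.021×5.35) = 0.005114 K/W
R_cast iron pipe wall = ln(29/21)/(2π×47.2×5.35) = 2.034×10^-4 K/W
R_mineral wool = ln(69/29)/(2π×0.0337×5.35) = 0.7652 K/W
R_extruded polystyrene = ln(134/69)/(2π×0.0277×5.35) = 0.7128 K/W
R_outer film = 1/(h_o·2πr_oL) = 1/(26.9×2π×0.134×5.35) = 0.008253 K/W
R_total = 1.492 K/W
Q = ΔT/R_total = 54/1.492
Q = 36.2 W
T_interface = T_inner + Q·ΣR(inner→interface) = -28 + 36.2×0.7705

T ≈ -0.105 °C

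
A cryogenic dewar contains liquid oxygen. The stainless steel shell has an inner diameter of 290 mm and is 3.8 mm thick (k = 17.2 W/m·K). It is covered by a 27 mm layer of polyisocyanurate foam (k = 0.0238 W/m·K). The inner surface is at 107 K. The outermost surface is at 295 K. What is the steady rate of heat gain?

Each spherical layer contributes R = (1/r_i − 1/r_o)/(4πk):
R_stainless steel shell = (1/0.145 − 1/0.1488)/(4π×17.2) = 8.148×10^-4 K/W
R_polyisocyanurate foam = (1/0.1488 − 1/0.1758)/(4π×0.0238) = 3.451 K/W
R_total = 3.452 K/W
Q = ΔT/R_total = 188/3.452

Q ≈ 54.5 W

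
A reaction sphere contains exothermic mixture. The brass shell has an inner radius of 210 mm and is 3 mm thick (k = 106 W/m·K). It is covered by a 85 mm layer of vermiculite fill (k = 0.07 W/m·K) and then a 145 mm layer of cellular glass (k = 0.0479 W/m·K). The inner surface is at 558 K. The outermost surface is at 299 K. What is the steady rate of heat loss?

Radial (spherical) resistances in series:
R_brass shell = (1/0.21 − 1/0.213)/(4π×106) = 5.035×10^-5 K/W
R_vermiculite fill = (1/0.213 − 1/0.298)/(4π×0.07) = 1.522 K/W
R_cellular glass = (1/0.298 − 1/0.443)/(4π×0.0479) = 1.825 K/W
R_total = 3.347 K/W
Q = ΔT/R_total = 259/3.347

Q ≈ 77.4 W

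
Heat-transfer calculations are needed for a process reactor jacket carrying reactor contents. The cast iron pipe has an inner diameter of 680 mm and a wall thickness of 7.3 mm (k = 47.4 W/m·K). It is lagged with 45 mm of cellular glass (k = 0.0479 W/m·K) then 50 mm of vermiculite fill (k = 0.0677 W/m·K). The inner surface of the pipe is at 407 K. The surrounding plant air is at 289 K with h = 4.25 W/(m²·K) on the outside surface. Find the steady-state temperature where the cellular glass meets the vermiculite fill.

T ≈ 345 K

Per-layer cylindrical resistances, series-summed:
R_cast iron pipe wall = ln(347.3/340)/(2π×47.4×1) = 7.133×10^-5 K/W
R_cellular glass = ln(392.3/347.3)/(2π×0.0479×1) = 0.4048 K/W
R_vermiculite fill = ln(442.3/392.3)/(2π×0.0677×1) = 0.282 K/W
R_outer film = 1/(h_o·2πr_oL) = 1/(4.25×2π×0.4423×1) = 0.08467 K/W
R_total = 0.7716 K/W
Q = ΔT/R_total = 118/0.7716
Q = 153 W/m
T_interface = T_inner − Q·ΣR(inner→interface) = 407 − 153×0.4049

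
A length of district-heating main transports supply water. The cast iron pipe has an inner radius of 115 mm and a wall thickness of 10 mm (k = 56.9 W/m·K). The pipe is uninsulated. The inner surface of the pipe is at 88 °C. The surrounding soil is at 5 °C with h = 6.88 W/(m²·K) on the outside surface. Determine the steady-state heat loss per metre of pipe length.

Cylindrical conduction, so R = ln(r₂/r₁)/(2πkL) per layer, in series:
R_cast iron pipe wall = ln(125/115)/(2π×56.9×1) = 2.332×10^-4 K/W
R_outer film = 1/(h_o·2πr_oL) = 1/(6.88×2π×0.125×1) = 0.1851 K/W
R_total = 0.1853 K/W
Q = ΔT/R_total = 83/0.1853

q′ ≈ 448 W/m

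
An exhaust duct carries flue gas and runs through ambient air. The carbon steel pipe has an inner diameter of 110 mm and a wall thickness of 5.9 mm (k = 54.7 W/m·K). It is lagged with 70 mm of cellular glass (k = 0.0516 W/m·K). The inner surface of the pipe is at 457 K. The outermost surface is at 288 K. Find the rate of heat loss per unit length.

q′ ≈ 71.6 W/m

For a radial system each layer contributes R = ln(r_out/r_in)/(2πkL); films add R = 1/(hA).
R_carbon steel pipe wall = ln(60.9/55)/(2π×54.7×1) = 2.965×10^-4 K/W
R_cellular glass = ln(130.9/60.9)/(2π×0.0516×1) = 2.36 K/W
R_total = 2.36 K/W
Q = ΔT/R_total = 169/2.36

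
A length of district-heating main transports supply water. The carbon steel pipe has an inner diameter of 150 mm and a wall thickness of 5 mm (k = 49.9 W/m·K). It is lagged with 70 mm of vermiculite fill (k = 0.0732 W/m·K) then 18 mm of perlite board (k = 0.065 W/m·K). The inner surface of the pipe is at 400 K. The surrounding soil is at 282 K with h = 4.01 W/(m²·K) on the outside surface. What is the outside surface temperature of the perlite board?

Radial resistances (cylindrical: R_cond = ln(r_o/r_i)/(2πkL), R_conv = 1/(h·2πrL)):
R_carbon steel pipe wall = ln(80/75)/(2π×49.9×1) = 2.058×10^-4 K/W
R_vermiculite fill = ln(150/80)/(2π×0.0732×1) = 1.367 K/W
R_perlite board = ln(168/150)/(2π×0.065×1) = 0.2775 K/W
R_outer film = 1/(h_o·2πr_oL) = 1/(4.01×2π×0.168×1) = 0.2362 K/W
R_total = 1.881 K/W
Q = ΔT/R_total = 118/1.881
Q = 62.7 W/m
T_interface = T_inner − Q·ΣR(inner→interface) = 400 − 62.7×1.644

T ≈ 297 K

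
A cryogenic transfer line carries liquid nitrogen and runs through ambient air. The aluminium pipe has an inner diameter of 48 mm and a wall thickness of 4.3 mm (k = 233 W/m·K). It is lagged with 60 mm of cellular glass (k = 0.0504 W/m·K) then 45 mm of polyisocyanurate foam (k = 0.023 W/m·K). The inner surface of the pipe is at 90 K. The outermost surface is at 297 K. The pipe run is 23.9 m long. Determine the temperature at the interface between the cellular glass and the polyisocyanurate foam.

For a radial system each layer contributes R = ln(r_out/r_in)/(2πkL); films add R = 1/(hA).
R_aluminium pipe wall = ln(28.3/24)/(2π×233×23.9) = 4.71×10^-6 K/W
R_cellular glass = ln(88.3/28.3)/(2π×0.0504×23.9) = 0.1503 K/W
R_polyisocyanurate foam = ln(133.3/88.3)/(2π×0.023×23.9) = 0.1192 K/W
R_total = 0.2696 K/W
Q = ΔT/R_total = 207/0.2696
Q = 768 W
T_interface = T_inner + Q·ΣR(inner→interface) = 90 + 768×0.1503

T ≈ 205 K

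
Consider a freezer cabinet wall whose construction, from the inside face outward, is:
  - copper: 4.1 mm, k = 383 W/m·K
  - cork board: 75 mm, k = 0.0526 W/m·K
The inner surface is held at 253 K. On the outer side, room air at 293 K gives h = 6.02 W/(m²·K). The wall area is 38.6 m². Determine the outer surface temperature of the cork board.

T ≈ 289 K

Thermal resistances in series:
R_copper = L/(kA) = 0.0041/(383×38.6) = 2.773×10^-7 K/W
R_cork board = L/(kA) = 0.075/(0.0526×38.6) = 0.03694 K/W
R_outer film = 1/(h_o·A) = 1/(6.02×38.6) = 0.004303 K/W
R_total = 0.04124 K/W;  Q = ΔT/R_total = 40/0.04124 = 969.9 W
T_interface = T_inner + Q·ΣR(inner→interface) = 253 + 970×0.03694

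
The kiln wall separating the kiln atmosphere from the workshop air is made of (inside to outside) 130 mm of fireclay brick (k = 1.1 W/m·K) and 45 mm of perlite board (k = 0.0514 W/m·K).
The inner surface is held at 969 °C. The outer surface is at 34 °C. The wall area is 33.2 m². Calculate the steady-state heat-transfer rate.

Series thermal resistances:
R_fireclay brick = L/(kA) = 0.13/(1.1×33.2) = 0.00356 K/W
R_perlite board = L/(kA) = 0.045/(0.0514×33.2) = 0.02637 K/W
R_total = 0.02993 K/W
Q = ΔT / R_total = 935 / 0.02993

Q ≈ 31200 W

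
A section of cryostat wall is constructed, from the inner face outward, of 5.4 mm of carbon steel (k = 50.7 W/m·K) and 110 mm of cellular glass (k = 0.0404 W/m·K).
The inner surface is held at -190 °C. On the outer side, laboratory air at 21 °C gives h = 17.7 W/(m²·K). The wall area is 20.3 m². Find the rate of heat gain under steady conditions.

Q ≈ 1540 W

Model the wall as resistances in series:
R_carbon steel = L/(kA) = 0.0054/(50.7×20.3) = 5.247×10^-6 K/W
R_cellular glass = L/(kA) = 0.11/(0.0404×20.3) = 0.1341 K/W
R_outer film = 1/(h_o·A) = 1/(17.7×20.3) = 0.002783 K/W
R_total = 0.1369 K/W
Q = ΔT / R_total = 211 / 0.1369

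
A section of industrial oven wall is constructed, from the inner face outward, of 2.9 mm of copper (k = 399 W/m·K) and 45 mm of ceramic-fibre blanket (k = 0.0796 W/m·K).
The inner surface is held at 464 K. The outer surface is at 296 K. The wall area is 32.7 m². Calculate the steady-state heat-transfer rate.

Q ≈ 9720 W

Treating each layer as a thermal resistance in series:
R_copper = L/(kA) = 0.0029/(399×32.7) = 2.223×10^-7 K/W
R_ceramic-fibre blanket = L/(kA) = 0.045/(0.0796×32.7) = 0.01729 K/W
R_total = 0.01729 K/W
Q = ΔT / R_total = 168 / 0.01729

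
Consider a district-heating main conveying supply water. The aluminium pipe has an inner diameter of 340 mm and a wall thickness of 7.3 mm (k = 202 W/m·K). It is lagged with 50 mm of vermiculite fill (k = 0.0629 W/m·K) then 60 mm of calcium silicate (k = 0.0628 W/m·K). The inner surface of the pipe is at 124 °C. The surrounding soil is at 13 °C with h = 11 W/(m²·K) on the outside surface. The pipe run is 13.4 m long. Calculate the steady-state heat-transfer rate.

Radial resistances (cylindrical: R_cond = ln(r_o/r_i)/(2πkL), R_conv = 1/(h·2πrL)):
R_aluminium pipe wall = ln(177.3/170)/(2π×202×13.4) = 2.472×10^-6 K/W
R_vermiculite fill = ln(227.3/177.3)/(2π×0.0629×13.4) = 0.04691 K/W
R_calcium silicate = ln(287.3/227.3)/(2π×0.0628×13.4) = 0.0443 K/W
R_outer film = 1/(h_o·2πr_oL) = 1/(11×2π×0.2873×13.4) = 0.003758 K/W
R_total = 0.09498 K/W
Q = ΔT/R_total = 111/0.09498

Q ≈ 1170 W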